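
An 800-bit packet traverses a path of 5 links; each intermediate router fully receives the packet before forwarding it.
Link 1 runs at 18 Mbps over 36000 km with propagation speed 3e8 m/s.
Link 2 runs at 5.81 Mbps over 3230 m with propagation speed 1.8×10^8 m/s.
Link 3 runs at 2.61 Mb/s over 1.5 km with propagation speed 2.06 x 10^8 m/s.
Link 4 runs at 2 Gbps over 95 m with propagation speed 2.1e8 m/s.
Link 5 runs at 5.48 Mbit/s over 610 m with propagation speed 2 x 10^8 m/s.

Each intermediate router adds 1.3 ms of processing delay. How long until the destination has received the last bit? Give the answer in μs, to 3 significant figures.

126000 μs

Transmission delays (L/R per hop): 44.4444, 137.694, 306.513, 0.4, 145.985 μs; sum = 635.037 μs.
Propagation delays (d/s per hop): 120000, 17.9444, 7.28155, 0.452381, 3.05 μs; sum = 120029 μs.
Processing at 4 router(s): 4 × 1.3 ms = 5200 μs.
End-to-end = 126000 μs.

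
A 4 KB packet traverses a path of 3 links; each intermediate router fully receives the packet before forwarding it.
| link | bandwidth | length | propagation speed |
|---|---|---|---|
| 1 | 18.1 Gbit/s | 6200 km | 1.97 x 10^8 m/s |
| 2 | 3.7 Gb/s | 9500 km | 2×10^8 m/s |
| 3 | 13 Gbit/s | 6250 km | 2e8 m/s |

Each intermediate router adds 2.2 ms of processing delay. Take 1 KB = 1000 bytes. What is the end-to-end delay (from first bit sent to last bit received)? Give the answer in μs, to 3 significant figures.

115000 μs

L = 32000 bits.
Transmission delays (L/R per hop): 1.76796, 8.64865, 2.46154 μs; sum = 12.8781 μs.
Propagation delays (d/s per hop): 31472.1, 47500, 31250 μs; sum = 110222 μs.
Processing at 2 router(s): 2 × 2.2 ms = 4400 μs.
End-to-end = 115000 μs.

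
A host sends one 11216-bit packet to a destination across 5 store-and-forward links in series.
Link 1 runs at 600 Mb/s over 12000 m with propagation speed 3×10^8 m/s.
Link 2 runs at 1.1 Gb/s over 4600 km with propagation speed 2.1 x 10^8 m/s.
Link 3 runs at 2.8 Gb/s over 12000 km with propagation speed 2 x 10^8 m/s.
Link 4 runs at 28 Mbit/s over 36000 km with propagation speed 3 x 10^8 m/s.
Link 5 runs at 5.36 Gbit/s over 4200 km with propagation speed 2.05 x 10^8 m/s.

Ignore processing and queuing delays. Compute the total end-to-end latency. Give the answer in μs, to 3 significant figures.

223000 μs

Transmission delays (L/R per hop): 18.6933, 10.1964, 4.00571, 400.571, 2.09254 μs; sum = 435.559 μs.
Propagation delays (d/s per hop): 40, 21904.8, 60000, 120000, 20487.8 μs; sum = 222433 μs.
End-to-end = 223000 μs.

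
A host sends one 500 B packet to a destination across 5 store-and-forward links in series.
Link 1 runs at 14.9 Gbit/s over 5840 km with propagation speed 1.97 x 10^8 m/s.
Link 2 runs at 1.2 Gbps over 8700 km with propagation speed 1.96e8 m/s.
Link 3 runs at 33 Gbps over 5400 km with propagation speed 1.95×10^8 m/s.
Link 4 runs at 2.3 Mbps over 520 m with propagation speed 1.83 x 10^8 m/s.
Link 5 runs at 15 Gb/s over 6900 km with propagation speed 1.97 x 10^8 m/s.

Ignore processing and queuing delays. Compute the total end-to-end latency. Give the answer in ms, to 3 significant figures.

L = 500 × 8 = 4000 bits.
Transmission delays (L/R per hop): 0.000268456, 0.00333333, 0.000121212, 1.73913, 0.000266667 ms; sum = 1.74312 ms.
Propagation delays (d/s per hop): 29.6447, 44.3878, 27.6923, 0.00284153, 35.0254 ms; sum = 136.753 ms.
End-to-end = 138 ms.

138 ms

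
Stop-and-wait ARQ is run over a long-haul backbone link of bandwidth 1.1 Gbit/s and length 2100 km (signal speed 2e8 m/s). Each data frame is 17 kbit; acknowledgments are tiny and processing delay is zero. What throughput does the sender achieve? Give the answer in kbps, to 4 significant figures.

808.9 kbps

t_tx = L/R = 17000/1100000000 = 1.54545e-05 s.
t_prop = 2100000/200000000 = 0.0105 s; RTT = 0.021 s.
Cycle = t_tx + RTT = 0.0210155 s.
Throughput = L / cycle = 17000 / 0.0210155 = 808.9 kbps.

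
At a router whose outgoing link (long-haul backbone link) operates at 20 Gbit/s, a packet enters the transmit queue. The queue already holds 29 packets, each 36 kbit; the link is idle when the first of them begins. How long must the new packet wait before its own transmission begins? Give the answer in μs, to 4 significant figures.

Each queued packet: L/R = 36000/20000000000 = 1.8 μs.
29 queued → 52.2 μs.
Queuing delay = 52.20 μs.

52.20 μs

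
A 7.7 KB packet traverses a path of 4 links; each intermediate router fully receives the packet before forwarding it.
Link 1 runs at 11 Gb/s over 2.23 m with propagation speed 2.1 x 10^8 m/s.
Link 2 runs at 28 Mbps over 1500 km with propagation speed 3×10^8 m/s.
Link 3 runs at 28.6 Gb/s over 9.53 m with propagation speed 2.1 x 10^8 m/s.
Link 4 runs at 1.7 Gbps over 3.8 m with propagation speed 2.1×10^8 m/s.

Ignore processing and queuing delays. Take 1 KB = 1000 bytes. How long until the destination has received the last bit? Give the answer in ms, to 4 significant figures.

7.244 ms

L = 61600 bits.
Transmission delays (L/R per hop): 0.0056, 2.2, 0.00215385, 0.0362353 ms; sum = 2.24399 ms.
Propagation delays (d/s per hop): 1.0619e-05, 5, 4.5381e-05, 1.80952e-05 ms; sum = 5.00007 ms.
End-to-end = 7.244 ms.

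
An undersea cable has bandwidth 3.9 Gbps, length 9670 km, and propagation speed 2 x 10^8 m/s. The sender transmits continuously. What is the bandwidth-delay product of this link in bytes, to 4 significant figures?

23570000 bytes

Propagation delay = 9670000 / 200000000 = 0.04835 s.
BDP = R × t_prop = 3900000000 × 0.04835 = 188565000 bits.
In bytes: 188565000/8 = 23570000 bytes.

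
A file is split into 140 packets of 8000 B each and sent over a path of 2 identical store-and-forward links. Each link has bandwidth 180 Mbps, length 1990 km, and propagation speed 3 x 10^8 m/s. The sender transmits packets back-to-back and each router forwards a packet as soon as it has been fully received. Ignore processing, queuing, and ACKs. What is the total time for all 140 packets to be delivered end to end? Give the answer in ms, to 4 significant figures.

Per-hop transmission t_tx = L/R = 64000/180000000 = 0.355556 ms.
Per-hop propagation t_prop = 1990000/300000000 = 6.63333 ms.
Pipeline fill: first packet needs 2·t_tx to clear all hops; remaining 139 packets each add one t_tx.
Total = (2+140-1)·t_tx + 2·t_prop = 141·0.355556 + 2·6.63333 = 63.40 ms.

63.40 ms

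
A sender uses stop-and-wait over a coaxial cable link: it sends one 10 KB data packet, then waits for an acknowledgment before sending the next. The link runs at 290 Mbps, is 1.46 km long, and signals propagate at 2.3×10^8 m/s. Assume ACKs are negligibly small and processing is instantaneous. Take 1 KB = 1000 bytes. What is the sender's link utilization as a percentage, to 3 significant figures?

95.6 %

t_tx = L/R = 80000/290000000 = 0.000275862 s.
t_prop = 1460/2.3e+08 = 6.34783e-06 s; RTT = 1.26957e-05 s.
Cycle = t_tx + RTT = 0.000288558 s.
Utilization = t_tx / cycle = 0.000275862/0.000288558 = 95.6 %.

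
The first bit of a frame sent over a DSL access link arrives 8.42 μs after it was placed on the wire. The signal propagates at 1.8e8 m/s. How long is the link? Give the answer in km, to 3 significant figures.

d = s × t_prop = 180000000 × 8.42e-06 = 1.52 km.

1.52 km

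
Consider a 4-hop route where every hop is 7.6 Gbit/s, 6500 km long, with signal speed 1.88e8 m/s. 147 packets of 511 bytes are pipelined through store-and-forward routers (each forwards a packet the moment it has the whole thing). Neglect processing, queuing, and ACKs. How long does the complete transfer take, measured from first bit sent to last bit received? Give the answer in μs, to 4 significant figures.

138400 μs

Per-hop transmission t_tx = L/R = 4088/7600000000 = 0.537895 μs.
Per-hop propagation t_prop = 6500000/188000000 = 34574.5 μs.
Pipeline fill: first packet needs 4·t_tx to clear all hops; remaining 146 packets each add one t_tx.
Total = (4+147-1)·t_tx + 4·t_prop = 150·0.537895 + 4·34574.5 = 138400 μs.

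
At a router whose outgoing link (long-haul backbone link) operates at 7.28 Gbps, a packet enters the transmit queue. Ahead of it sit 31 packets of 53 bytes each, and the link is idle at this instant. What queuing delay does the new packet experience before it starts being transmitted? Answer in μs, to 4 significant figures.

1.805 μs

Each queued packet: L/R = 424/7280000000 = 0.0582418 μs.
31 queued → 1.80549 μs.
Queuing delay = 1.805 μs.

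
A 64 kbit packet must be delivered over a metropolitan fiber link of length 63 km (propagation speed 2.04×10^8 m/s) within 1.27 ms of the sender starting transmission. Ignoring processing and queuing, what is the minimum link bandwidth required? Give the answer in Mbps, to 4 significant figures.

Propagation delay = 63000 / 204000000 = 0.308824 ms.
Transmission budget = 1.27 − 0.308824 = 0.961176 ms.
R ≥ L / t_tx = 64000 bits / 0.000961176 s = 66.59 Mbps.

66.59 Mbps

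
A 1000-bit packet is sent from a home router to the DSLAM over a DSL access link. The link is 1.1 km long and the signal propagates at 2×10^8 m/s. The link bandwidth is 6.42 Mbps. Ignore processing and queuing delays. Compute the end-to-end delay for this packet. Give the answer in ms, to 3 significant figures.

0.161 ms

Transmission delay = L/R = 1000 / 6420000 = 0.155763 ms.
Propagation delay = d/s = 1100 m / 200000000 m/s = 0.0055 ms.
Total = 0.161 ms.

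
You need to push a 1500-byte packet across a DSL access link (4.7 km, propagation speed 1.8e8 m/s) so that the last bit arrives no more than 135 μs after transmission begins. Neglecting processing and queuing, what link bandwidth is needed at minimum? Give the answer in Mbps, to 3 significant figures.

L = 12000 bits.
Propagation delay = 4700 / 180000000 = 26.1111 μs.
Transmission budget = 135 − 26.1111 = 108.889 μs.
R ≥ L / t_tx = 12000 bits / 0.000108889 s = 110 Mbps.

110 Mbps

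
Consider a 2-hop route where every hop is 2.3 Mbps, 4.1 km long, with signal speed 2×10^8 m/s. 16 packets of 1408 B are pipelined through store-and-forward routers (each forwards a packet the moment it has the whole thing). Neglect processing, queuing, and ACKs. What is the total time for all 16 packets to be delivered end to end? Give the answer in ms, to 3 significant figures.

Per-hop transmission t_tx = L/R = 11264/2300000 = 4.89739 ms.
Per-hop propagation t_prop = 4100/200000000 = 0.0205 ms.
Pipeline fill: first packet needs 2·t_tx to clear all hops; remaining 15 packets each add one t_tx.
Total = (2+16-1)·t_tx + 2·t_prop = 17·4.89739 + 2·0.0205 = 83.3 ms.

83.3 ms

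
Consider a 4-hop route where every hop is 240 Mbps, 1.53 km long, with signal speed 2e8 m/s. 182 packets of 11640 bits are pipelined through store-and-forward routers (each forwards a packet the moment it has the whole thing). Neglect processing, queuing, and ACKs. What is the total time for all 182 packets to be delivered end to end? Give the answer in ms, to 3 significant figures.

Per-hop transmission t_tx = L/R = 11640/240000000 = 0.0485 ms.
Per-hop propagation t_prop = 1530/200000000 = 0.00765 ms.
Pipeline fill: first packet needs 4·t_tx to clear all hops; remaining 181 packets each add one t_tx.
Total = (4+182-1)·t_tx + 4·t_prop = 185·0.0485 + 4·0.00765 = 9.00 ms.

9.00 ms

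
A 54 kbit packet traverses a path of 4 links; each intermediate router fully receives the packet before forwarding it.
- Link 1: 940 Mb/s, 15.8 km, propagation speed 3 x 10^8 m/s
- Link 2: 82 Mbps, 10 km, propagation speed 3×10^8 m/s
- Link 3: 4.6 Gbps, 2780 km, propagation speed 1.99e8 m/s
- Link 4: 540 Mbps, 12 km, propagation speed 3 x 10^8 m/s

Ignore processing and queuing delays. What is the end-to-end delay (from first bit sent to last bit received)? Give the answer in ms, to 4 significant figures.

14.92 ms

L = 54000 bits.
Transmission delays (L/R per hop): 0.0574468, 0.658537, 0.0117391, 0.1 ms; sum = 0.827723 ms.
Propagation delays (d/s per hop): 0.0526667, 0.0333333, 13.9698, 0.04 ms; sum = 14.0958 ms.
End-to-end = 14.92 ms.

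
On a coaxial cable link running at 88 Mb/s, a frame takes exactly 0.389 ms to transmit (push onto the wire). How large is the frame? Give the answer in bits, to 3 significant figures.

L = R × t_tx = 88000000 b/s × 0.000389 s = 34232 bits.

34200 bits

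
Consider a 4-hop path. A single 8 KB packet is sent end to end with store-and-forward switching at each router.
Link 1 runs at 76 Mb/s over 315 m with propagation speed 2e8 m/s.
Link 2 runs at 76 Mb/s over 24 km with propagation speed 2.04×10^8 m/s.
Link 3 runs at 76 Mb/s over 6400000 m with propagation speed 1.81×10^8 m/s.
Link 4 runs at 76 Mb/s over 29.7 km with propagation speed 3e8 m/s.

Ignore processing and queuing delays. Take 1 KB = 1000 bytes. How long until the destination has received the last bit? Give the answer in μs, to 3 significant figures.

L = 64000 bits.
Transmission delay per hop = L/R = 64000/76000000 = 842.105 μs; 4 hops → 3368.42 μs.
Propagation delays (d/s per hop): 1.575, 117.647, 35359.1, 99 μs; sum = 35577.3 μs.
End-to-end = 38900 μs.

38900 μs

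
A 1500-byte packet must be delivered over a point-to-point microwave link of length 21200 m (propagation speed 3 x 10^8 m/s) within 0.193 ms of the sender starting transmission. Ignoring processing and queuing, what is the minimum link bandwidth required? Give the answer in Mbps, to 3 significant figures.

L = 12000 bits.
Propagation delay = 21200 / 300000000 = 0.0706667 ms.
Transmission budget = 0.193 − 0.0706667 = 0.122333 ms.
R ≥ L / t_tx = 12000 bits / 0.000122333 s = 98.1 Mbps.

98.1 Mbps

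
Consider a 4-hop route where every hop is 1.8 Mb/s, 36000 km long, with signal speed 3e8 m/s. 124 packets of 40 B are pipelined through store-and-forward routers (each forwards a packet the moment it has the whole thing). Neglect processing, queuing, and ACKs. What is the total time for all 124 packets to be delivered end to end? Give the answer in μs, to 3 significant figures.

503000 μs

Per-hop transmission t_tx = L/R = 320/1800000 = 177.778 μs.
Per-hop propagation t_prop = 36000000/300000000 = 120000 μs.
Pipeline fill: first packet needs 4·t_tx to clear all hops; remaining 123 packets each add one t_tx.
Total = (4+124-1)·t_tx + 4·t_prop = 127·177.778 + 4·120000 = 503000 μs.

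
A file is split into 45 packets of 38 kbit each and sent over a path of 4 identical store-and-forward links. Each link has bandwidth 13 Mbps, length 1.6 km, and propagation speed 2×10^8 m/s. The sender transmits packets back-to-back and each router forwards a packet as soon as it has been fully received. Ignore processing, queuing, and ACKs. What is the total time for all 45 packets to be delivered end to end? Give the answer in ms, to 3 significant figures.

Per-hop transmission t_tx = L/R = 38000/13000000 = 2.92308 ms.
Per-hop propagation t_prop = 1600/200000000 = 0.008 ms.
Pipeline fill: first packet needs 4·t_tx to clear all hops; remaining 44 packets each add one t_tx.
Total = (4+45-1)·t_tx + 4·t_prop = 48·2.92308 + 4·0.008 = 140 ms.

140 ms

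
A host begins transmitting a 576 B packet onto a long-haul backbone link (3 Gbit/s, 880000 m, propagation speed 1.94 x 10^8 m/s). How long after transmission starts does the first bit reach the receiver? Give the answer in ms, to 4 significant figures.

4.536 ms

First bit experiences only propagation delay: d/s = 880000/194000000 = 4.536 ms.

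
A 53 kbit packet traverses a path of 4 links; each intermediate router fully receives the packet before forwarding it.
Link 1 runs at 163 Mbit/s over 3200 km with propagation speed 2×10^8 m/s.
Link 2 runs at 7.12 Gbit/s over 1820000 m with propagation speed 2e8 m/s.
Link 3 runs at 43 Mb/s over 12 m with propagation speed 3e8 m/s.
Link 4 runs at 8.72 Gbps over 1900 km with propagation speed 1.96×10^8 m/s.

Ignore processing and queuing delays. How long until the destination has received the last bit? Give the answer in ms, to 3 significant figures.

L = 53000 bits.
Transmission delays (L/R per hop): 0.325153, 0.00744382, 1.23256, 0.00607798 ms; sum = 1.57123 ms.
Propagation delays (d/s per hop): 16, 9.1, 4e-05, 9.69388 ms; sum = 34.7939 ms.
End-to-end = 36.4 ms.

36.4 ms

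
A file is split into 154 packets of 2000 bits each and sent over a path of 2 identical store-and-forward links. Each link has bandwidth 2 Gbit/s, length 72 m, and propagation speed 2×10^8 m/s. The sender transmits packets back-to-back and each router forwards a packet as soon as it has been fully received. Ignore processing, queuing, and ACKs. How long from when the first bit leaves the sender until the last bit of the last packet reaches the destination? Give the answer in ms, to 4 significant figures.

0.1557 ms

Per-hop transmission t_tx = L/R = 2000/2000000000 = 0.001 ms.
Per-hop propagation t_prop = 72/200000000 = 0.00036 ms.
Pipeline fill: first packet needs 2·t_tx to clear all hops; remaining 153 packets each add one t_tx.
Total = (2+154-1)·t_tx + 2·t_prop = 155·0.001 + 2·0.00036 = 0.1557 ms.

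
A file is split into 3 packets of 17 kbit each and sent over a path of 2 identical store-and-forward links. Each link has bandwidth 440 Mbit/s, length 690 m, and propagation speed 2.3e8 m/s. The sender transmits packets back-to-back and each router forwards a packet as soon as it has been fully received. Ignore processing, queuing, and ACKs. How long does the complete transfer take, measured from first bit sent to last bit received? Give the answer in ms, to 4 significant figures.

Per-hop transmission t_tx = L/R = 17000/440000000 = 0.0386364 ms.
Per-hop propagation t_prop = 690/2.3e+08 = 0.003 ms.
Pipeline fill: first packet needs 2·t_tx to clear all hops; remaining 2 packets each add one t_tx.
Total = (2+3-1)·t_tx + 2·t_prop = 4·0.0386364 + 2·0.003 = 0.1605 ms.

0.1605 ms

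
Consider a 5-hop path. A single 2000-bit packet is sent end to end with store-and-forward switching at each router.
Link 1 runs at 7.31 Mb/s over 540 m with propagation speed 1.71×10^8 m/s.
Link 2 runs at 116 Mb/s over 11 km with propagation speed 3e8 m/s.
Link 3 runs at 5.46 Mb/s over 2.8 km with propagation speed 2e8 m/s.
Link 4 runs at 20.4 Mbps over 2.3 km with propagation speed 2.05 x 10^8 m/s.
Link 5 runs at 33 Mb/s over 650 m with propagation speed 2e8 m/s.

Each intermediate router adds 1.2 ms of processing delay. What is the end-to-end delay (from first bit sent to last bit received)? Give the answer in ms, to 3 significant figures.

5.68 ms

Transmission delays (L/R per hop): 0.273598, 0.0172414, 0.3663, 0.0980392, 0.0606061 ms; sum = 0.815785 ms.
Propagation delays (d/s per hop): 0.00315789, 0.0366667, 0.014, 0.0112195, 0.00325 ms; sum = 0.0682941 ms.
Processing at 4 router(s): 4 × 1.2 ms = 4.8 ms.
End-to-end = 5.68 ms.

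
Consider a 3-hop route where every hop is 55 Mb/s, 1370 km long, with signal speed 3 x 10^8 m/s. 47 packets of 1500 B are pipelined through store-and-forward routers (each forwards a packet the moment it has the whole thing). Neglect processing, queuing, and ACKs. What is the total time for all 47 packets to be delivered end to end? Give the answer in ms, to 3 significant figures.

Per-hop transmission t_tx = L/R = 12000/55000000 = 0.218182 ms.
Per-hop propagation t_prop = 1370000/300000000 = 4.56667 ms.
Pipeline fill: first packet needs 3·t_tx to clear all hops; remaining 46 packets each add one t_tx.
Total = (3+47-1)·t_tx + 3·t_prop = 49·0.218182 + 3·4.56667 = 24.4 ms.

24.4 ms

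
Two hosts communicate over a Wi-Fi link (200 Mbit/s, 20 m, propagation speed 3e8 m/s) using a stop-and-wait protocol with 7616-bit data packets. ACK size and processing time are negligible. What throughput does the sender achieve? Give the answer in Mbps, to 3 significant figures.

199 Mbps

t_tx = L/R = 7616/200000000 = 3.808e-05 s.
t_prop = 20/300000000 = 6.66667e-08 s; RTT = 1.33333e-07 s.
Cycle = t_tx + RTT = 3.82133e-05 s.
Throughput = L / cycle = 7616 / 3.82133e-05 = 199 Mbps.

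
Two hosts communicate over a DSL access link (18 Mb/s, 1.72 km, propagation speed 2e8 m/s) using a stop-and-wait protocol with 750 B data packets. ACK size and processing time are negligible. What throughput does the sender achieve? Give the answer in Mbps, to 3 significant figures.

17.1 Mbps

t_tx = L/R = 6000/18000000 = 0.000333333 s.
t_prop = 1720/200000000 = 8.6e-06 s; RTT = 1.72e-05 s.
Cycle = t_tx + RTT = 0.000350533 s.
Throughput = L / cycle = 6000 / 0.000350533 = 17.1 Mbps.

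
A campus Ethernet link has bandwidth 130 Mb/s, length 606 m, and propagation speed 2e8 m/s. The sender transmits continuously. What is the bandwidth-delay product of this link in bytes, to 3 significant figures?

Propagation delay = 606 / 200000000 = 3.03e-06 s.
BDP = R × t_prop = 130000000 × 3.03e-06 = 393.9 bits.
In bytes: 393.9/8 = 49.2 bytes.

49.2 bytes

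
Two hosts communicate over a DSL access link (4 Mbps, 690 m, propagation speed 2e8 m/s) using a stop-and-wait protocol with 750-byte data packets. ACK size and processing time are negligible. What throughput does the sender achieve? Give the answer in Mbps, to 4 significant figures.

3.982 Mbps

t_tx = L/R = 6000/4000000 = 0.0015 s.
t_prop = 690/200000000 = 3.45e-06 s; RTT = 6.9e-06 s.
Cycle = t_tx + RTT = 0.0015069 s.
Throughput = L / cycle = 6000 / 0.0015069 = 3.982 Mbps.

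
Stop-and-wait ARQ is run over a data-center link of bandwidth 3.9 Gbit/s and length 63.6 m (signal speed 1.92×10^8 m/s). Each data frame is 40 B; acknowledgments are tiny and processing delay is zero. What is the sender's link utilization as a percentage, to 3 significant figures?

t_tx = L/R = 320/3900000000 = 8.20513e-08 s.
t_prop = 63.6/192000000 = 3.3125e-07 s; RTT = 6.625e-07 s.
Cycle = t_tx + RTT = 7.44551e-07 s.
Utilization = t_tx / cycle = 8.20513e-08/7.44551e-07 = 11.0 %.

11.0 %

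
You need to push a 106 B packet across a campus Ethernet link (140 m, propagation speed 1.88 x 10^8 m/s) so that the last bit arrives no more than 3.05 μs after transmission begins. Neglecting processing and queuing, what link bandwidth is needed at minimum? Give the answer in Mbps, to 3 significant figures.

368 Mbps

L = 848 bits.
Propagation delay = 140 / 188000000 = 0.744681 μs.
Transmission budget = 3.05 − 0.744681 = 2.30532 μs.
R ≥ L / t_tx = 848 bits / 2.30532e-06 s = 368 Mbps.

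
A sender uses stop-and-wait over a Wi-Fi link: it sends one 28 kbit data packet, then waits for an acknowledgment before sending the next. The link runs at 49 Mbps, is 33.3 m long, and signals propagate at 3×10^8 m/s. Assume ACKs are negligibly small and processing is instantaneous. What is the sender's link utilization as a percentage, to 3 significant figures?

t_tx = L/R = 28000/49000000 = 0.000571429 s.
t_prop = 33.3/300000000 = 1.11e-07 s; RTT = 2.22e-07 s.
Cycle = t_tx + RTT = 0.000571651 s.
Utilization = t_tx / cycle = 0.000571429/0.000571651 = 100 %.

100 %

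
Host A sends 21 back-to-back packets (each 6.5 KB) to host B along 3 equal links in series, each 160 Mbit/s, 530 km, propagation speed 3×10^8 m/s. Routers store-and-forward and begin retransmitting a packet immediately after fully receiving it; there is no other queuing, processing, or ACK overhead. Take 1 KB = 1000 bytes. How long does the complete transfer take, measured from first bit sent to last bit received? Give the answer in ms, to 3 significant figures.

12.8 ms

Per-hop transmission t_tx = L/R = 52000/160000000 = 0.325 ms.
Per-hop propagation t_prop = 530000/300000000 = 1.76667 ms.
Pipeline fill: first packet needs 3·t_tx to clear all hops; remaining 20 packets each add one t_tx.
Total = (3+21-1)·t_tx + 3·t_prop = 23·0.325 + 3·1.76667 = 12.8 ms.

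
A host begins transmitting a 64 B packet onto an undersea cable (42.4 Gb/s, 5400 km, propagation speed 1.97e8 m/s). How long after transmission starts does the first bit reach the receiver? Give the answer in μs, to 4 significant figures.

27410 μs

First bit experiences only propagation delay: d/s = 5400000/197000000 = 27410 μs.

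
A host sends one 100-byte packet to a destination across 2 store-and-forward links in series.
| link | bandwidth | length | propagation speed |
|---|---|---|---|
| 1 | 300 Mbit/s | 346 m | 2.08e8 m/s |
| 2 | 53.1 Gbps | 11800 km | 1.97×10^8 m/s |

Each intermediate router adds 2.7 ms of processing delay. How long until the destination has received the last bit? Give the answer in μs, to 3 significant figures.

62600 μs

L = 100 × 8 = 800 bits.
Transmission delays (L/R per hop): 2.66667, 0.0150659 μs; sum = 2.68173 μs.
Propagation delays (d/s per hop): 1.66346, 59898.5 μs; sum = 59900.1 μs.
Processing at 1 router(s): 1 × 2.7 ms = 2700 μs.
End-to-end = 62600 μs.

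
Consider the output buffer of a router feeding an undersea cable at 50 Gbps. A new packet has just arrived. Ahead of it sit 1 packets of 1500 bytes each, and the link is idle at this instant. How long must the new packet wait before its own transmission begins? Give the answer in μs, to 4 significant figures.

Each queued packet: L/R = 12000/50000000000 = 0.24 μs.
1 queued → 0.24 μs.
Queuing delay = 0.2400 μs.

0.2400 μs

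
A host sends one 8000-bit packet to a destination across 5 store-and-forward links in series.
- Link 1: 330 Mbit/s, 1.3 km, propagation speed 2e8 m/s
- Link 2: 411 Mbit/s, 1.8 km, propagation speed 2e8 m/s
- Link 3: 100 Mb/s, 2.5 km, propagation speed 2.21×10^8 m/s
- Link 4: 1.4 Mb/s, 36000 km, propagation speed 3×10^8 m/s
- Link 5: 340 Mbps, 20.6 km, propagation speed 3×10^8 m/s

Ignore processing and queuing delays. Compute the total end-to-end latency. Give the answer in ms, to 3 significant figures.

126 ms

Transmission delays (L/R per hop): 0.0242424, 0.0194647, 0.08, 5.71429, 0.0235294 ms; sum = 5.86152 ms.
Propagation delays (d/s per hop): 0.0065, 0.009, 0.0113122, 120, 0.0686667 ms; sum = 120.095 ms.
End-to-end = 126 ms.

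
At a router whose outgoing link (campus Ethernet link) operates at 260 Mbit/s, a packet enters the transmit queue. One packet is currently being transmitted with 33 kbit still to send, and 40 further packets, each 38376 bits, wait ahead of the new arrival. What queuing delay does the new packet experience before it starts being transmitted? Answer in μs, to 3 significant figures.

Each queued packet: L/R = 38376/260000000 = 147.6 μs.
40 queued → 5904 μs.
Plus remaining 33000 bits of current packet: 126.923 μs.
Queuing delay = 6030 μs.

6030 μs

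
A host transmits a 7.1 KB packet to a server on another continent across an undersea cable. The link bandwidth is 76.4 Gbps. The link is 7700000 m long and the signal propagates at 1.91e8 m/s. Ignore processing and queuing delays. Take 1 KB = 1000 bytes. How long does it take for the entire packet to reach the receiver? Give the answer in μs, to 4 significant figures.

L = 56800 bits.
Transmission delay = L/R = 56800 / 76400000000 = 0.743455 μs.
Propagation delay = d/s = 7700000 m / 191000000 m/s = 40314.1 μs.
Total = 40310 μs.

40310 μs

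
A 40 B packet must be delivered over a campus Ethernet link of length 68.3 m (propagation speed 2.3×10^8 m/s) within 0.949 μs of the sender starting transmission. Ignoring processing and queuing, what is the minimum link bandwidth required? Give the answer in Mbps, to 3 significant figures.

L = 320 bits.
Propagation delay = 68.3 / 2.3e+08 = 0.296957 μs.
Transmission budget = 0.949 − 0.296957 = 0.652043 μs.
R ≥ L / t_tx = 320 bits / 6.52043e-07 s = 491 Mbps.

491 Mbps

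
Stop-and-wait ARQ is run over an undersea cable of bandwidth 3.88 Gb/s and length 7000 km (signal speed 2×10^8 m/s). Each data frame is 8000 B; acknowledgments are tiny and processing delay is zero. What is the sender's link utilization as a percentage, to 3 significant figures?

0.0236 %

t_tx = L/R = 64000/3880000000 = 1.64948e-05 s.
t_prop = 7000000/200000000 = 0.035 s; RTT = 0.07 s.
Cycle = t_tx + RTT = 0.0700165 s.
Utilization = t_tx / cycle = 1.64948e-05/0.0700165 = 0.0236 %.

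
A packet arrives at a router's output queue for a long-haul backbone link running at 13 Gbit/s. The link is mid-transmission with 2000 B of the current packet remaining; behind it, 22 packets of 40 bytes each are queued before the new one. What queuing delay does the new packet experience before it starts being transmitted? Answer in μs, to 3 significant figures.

1.77 μs

Each queued packet: L/R = 320/13000000000 = 0.0246154 μs.
22 queued → 0.541538 μs.
Plus remaining 16000 bits of current packet: 1.23077 μs.
Queuing delay = 1.77 μs.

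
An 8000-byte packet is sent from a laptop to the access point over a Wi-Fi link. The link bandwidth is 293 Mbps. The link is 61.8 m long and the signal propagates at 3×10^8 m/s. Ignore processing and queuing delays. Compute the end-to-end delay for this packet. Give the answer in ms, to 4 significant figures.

L = 8000 × 8 = 64000 bits.
Transmission delay = L/R = 64000 / 293000000 = 0.21843 ms.
Propagation delay = d/s = 61.8 m / 300000000 m/s = 0.000206 ms.
Total = 0.2186 ms.

0.2186 ms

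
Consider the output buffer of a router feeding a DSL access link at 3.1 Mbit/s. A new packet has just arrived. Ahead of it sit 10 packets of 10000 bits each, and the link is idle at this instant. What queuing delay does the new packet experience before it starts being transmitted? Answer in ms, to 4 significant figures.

Each queued packet: L/R = 10000/3100000 = 3.22581 ms.
10 queued → 32.2581 ms.
Queuing delay = 32.26 ms.

32.26 ms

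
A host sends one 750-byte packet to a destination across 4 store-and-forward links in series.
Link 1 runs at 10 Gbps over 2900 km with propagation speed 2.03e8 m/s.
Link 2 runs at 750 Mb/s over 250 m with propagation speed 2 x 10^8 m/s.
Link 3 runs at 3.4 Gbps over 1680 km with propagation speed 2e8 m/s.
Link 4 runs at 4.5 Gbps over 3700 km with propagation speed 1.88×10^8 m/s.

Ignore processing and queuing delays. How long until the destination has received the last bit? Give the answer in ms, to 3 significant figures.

42.4 ms

L = 750 × 8 = 6000 bits.
Transmission delays (L/R per hop): 0.0006, 0.008, 0.00176471, 0.00133333 ms; sum = 0.011698 ms.
Propagation delays (d/s per hop): 14.2857, 0.00125, 8.4, 19.6809 ms; sum = 42.3678 ms.
End-to-end = 42.4 ms.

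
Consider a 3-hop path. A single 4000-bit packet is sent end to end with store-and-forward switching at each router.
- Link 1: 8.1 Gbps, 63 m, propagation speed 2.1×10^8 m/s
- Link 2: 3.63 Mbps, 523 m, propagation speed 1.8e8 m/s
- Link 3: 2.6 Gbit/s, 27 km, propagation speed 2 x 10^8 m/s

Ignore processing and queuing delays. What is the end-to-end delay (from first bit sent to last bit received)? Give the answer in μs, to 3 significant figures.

1240 μs

Transmission delays (L/R per hop): 0.493827, 1101.93, 1.53846 μs; sum = 1103.96 μs.
Propagation delays (d/s per hop): 0.3, 2.90556, 135 μs; sum = 138.206 μs.
End-to-end = 1240 μs.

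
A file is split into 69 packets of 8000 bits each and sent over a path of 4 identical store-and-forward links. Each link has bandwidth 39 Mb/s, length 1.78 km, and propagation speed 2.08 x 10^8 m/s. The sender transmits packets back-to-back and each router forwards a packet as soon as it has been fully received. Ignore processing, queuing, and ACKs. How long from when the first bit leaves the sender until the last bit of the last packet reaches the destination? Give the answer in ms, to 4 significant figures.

Per-hop transmission t_tx = L/R = 8000/39000000 = 0.205128 ms.
Per-hop propagation t_prop = 1780/208000000 = 0.00855769 ms.
Pipeline fill: first packet needs 4·t_tx to clear all hops; remaining 68 packets each add one t_tx.
Total = (4+69-1)·t_tx + 4·t_prop = 72·0.205128 + 4·0.00855769 = 14.80 ms.

14.80 ms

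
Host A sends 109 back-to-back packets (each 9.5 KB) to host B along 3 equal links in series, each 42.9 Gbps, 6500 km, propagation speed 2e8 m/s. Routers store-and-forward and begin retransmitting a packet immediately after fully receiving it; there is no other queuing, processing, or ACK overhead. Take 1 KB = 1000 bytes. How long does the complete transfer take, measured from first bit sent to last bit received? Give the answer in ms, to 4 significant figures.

Per-hop transmission t_tx = L/R = 76000/42900000000 = 0.00177156 ms.
Per-hop propagation t_prop = 6500000/200000000 = 32.5 ms.
Pipeline fill: first packet needs 3·t_tx to clear all hops; remaining 108 packets each add one t_tx.
Total = (3+109-1)·t_tx + 3·t_prop = 111·0.00177156 + 3·32.5 = 97.70 ms.

97.70 ms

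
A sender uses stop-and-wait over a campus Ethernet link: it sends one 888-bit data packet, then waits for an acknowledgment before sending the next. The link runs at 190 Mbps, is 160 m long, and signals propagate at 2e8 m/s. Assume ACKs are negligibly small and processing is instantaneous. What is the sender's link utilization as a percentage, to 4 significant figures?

74.50 %

t_tx = L/R = 888/190000000 = 4.67368e-06 s.
t_prop = 160/200000000 = 8e-07 s; RTT = 1.6e-06 s.
Cycle = t_tx + RTT = 6.27368e-06 s.
Utilization = t_tx / cycle = 4.67368e-06/6.27368e-06 = 74.50 %.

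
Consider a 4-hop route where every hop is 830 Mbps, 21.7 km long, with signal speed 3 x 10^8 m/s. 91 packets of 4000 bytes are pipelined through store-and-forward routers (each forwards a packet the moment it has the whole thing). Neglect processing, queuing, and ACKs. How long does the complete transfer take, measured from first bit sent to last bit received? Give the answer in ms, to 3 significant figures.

3.91 ms

Per-hop transmission t_tx = L/R = 32000/830000000 = 0.0385542 ms.
Per-hop propagation t_prop = 21700/300000000 = 0.0723333 ms.
Pipeline fill: first packet needs 4·t_tx to clear all hops; remaining 90 packets each add one t_tx.
Total = (4+91-1)·t_tx + 4·t_prop = 94·0.0385542 + 4·0.0723333 = 3.91 ms.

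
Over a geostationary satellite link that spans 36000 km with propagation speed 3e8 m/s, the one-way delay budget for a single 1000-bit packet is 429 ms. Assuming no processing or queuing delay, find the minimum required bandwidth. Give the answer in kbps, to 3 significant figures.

3.24 kbps

Propagation delay = 36000000 / 300000000 = 120 ms.
Transmission budget = 429 − 120 = 309 ms.
R ≥ L / t_tx = 1000 bits / 0.309 s = 3.24 kbps.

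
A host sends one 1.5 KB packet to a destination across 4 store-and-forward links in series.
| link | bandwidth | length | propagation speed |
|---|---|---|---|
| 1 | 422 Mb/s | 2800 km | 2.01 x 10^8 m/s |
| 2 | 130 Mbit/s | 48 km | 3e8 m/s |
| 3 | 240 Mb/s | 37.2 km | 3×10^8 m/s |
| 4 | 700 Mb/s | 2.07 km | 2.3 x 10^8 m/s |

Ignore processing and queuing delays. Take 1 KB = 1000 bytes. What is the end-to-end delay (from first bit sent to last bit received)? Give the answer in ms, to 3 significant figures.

L = 12000 bits.
Transmission delays (L/R per hop): 0.028436, 0.0923077, 0.05, 0.0171429 ms; sum = 0.187887 ms.
Propagation delays (d/s per hop): 13.9303, 0.16, 0.124, 0.009 ms; sum = 14.2233 ms.
End-to-end = 14.4 ms.

14.4 ms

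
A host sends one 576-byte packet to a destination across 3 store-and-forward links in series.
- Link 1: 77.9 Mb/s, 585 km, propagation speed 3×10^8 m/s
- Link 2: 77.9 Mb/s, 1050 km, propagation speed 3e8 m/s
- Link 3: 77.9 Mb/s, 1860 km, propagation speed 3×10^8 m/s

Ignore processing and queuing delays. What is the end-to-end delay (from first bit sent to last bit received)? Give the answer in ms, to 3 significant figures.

L = 576 × 8 = 4608 bits.
Transmission delay per hop = L/R = 4608/77900000 = 0.0591528 ms; 3 hops → 0.177458 ms.
Propagation delays (d/s per hop): 1.95, 3.5, 6.2 ms; sum = 11.65 ms.
End-to-end = 11.8 ms.

11.8 ms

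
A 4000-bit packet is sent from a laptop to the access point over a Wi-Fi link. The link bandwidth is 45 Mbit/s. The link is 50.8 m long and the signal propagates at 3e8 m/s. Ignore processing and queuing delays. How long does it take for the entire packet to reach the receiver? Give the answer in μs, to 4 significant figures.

Transmission delay = L/R = 4000 / 45000000 = 88.8889 μs.
Propagation delay = d/s = 50.8 m / 300000000 m/s = 0.169333 μs.
Total = 89.06 μs.

89.06 μs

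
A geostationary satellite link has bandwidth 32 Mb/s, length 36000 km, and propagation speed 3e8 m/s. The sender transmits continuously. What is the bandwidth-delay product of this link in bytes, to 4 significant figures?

480000 bytes

Propagation delay = 36000000 / 300000000 = 0.12 s.
BDP = R × t_prop = 32000000 × 0.12 = 3840000 bits.
In bytes: 3840000/8 = 480000 bytes.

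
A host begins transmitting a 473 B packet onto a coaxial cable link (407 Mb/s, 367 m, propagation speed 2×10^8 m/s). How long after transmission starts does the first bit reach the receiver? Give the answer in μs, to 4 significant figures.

First bit experiences only propagation delay: d/s = 367/200000000 = 1.835 μs.

1.835 μs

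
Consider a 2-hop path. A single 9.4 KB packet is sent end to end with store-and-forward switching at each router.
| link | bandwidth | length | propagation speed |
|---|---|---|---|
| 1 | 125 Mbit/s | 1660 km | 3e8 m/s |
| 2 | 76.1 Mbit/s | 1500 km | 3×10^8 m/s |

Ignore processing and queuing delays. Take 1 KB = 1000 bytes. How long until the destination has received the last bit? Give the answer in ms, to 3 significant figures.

12.1 ms

L = 75200 bits.
Transmission delays (L/R per hop): 0.6016, 0.988173 ms; sum = 1.58977 ms.
Propagation delays (d/s per hop): 5.53333, 5 ms; sum = 10.5333 ms.
End-to-end = 12.1 ms.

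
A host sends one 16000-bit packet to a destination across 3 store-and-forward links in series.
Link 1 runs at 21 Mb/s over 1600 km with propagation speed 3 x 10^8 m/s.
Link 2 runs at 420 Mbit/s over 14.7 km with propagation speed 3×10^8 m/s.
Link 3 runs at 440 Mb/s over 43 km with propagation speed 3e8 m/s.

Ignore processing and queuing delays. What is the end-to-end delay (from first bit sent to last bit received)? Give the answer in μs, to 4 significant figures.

Transmission delays (L/R per hop): 761.905, 38.0952, 36.3636 μs; sum = 836.364 μs.
Propagation delays (d/s per hop): 5333.33, 49, 143.333 μs; sum = 5525.67 μs.
End-to-end = 6362 μs.

6362 μs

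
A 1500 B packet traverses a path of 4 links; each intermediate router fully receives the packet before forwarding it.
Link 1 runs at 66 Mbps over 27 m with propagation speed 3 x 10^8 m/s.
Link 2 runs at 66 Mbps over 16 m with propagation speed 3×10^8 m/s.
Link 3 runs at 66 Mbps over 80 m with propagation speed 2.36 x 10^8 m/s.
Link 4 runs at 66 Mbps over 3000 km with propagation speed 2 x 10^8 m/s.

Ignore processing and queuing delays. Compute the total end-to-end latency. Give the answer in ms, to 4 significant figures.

L = 1500 × 8 = 12000 bits.
Transmission delay per hop = L/R = 12000/66000000 = 0.181818 ms; 4 hops → 0.727273 ms.
Propagation delays (d/s per hop): 9e-05, 5.33333e-05, 0.000338983, 15 ms; sum = 15.0005 ms.
End-to-end = 15.73 ms.

15.73 ms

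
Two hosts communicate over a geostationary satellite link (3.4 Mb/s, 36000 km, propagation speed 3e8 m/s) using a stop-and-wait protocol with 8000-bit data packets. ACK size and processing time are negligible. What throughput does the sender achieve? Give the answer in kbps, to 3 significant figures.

33.0 kbps

t_tx = L/R = 8000/3400000 = 0.00235294 s.
t_prop = 36000000/300000000 = 0.12 s; RTT = 0.24 s.
Cycle = t_tx + RTT = 0.242353 s.
Throughput = L / cycle = 8000 / 0.242353 = 33.0 kbps.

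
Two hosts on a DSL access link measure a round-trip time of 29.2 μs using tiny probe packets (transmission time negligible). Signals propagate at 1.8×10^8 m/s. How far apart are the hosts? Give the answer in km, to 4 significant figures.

2.628 km

One-way propagation = RTT/2 = 14.6 μs.
d = s × t = 180000000 × 1.46e-05 = 2.628 km.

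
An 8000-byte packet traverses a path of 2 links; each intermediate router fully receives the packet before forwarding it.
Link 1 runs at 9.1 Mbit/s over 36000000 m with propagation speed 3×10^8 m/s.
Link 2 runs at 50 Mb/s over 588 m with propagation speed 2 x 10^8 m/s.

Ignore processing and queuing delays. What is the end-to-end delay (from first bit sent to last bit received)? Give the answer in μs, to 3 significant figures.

L = 8000 × 8 = 64000 bits.
Transmission delays (L/R per hop): 7032.97, 1280 μs; sum = 8312.97 μs.
Propagation delays (d/s per hop): 120000, 2.94 μs; sum = 120003 μs.
End-to-end = 128000 μs.

128000 μs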